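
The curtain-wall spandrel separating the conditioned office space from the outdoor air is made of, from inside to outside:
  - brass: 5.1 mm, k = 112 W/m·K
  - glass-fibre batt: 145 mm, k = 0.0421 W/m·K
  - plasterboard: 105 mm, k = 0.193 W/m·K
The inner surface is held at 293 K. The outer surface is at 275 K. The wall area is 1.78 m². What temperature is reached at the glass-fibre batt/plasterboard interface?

Treating each layer as a thermal resistance in series:
R_brass = L/(kA) = 0.0051/(112×1.78) = 2.558×10^-5 K/W
R_glass-fibre batt = L/(kA) = 0.145/(0.0421×1.78) = 1.935 K/W
R_plasterboard = L/(kA) = 0.105/(0.193×1.78) = 0.3056 K/W
R_total = 2.241 K/W;  Q = ΔT/R_total = 18/2.241 = 8.034 W
T_interface = T_inner − Q·ΣR(inner→interface) = 293 − 8.03×1.935

T ≈ 277 K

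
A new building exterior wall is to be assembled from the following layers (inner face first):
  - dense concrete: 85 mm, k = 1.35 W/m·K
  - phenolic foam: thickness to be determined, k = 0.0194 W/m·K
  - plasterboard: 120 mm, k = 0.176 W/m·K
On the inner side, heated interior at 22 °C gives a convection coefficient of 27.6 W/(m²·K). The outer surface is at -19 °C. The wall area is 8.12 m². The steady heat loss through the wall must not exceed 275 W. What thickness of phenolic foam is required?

L ≈ 8.33 mm

Using the resistance-network approach (series):
R_inner film = 1/(h_i·A) = 1/(27.6×8.12) = 0.004462 K/W
R_dense concrete = L/(kA) = 0.085/(1.35×8.12) = 0.007754 K/W
R_plasterboard = L/(kA) = 0.12/(0.176×8.12) = 0.08397 K/W
Sum of the known resistances R_other = 0.09618 K/W
Required total resistance R_tot = ΔT/Q_allow = 41/275 = 0.1491 K/W
R_phenolic foam = R_tot − R_other = 0.05291 K/W
L = R·k·A = 0.05291×0.0194×8.12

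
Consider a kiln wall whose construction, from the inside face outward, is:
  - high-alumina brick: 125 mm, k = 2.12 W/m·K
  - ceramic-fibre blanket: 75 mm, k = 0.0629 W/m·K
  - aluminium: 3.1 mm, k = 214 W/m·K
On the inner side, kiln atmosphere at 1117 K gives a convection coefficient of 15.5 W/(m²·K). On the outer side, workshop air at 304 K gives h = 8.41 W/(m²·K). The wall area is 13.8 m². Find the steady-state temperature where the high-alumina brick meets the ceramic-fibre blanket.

Treating each layer as a thermal resistance in series:
R_inner film = 1/(h_i·A) = 1/(15.5×13.8) = 0.004675 K/W
R_high-alumina brick = L/(kA) = 0.125/(2.12×13.8) = 0.004273 K/W
R_ceramic-fibre blanket = L/(kA) = 0.075/(0.0629×13.8) = 0.0864 K/W
R_aluminium = L/(kA) = 0.0031/(214×13.8) = 1.05×10^-6 K/W
R_outer film = 1/(h_o·A) = 1/(8.41×13.8) = 0.008616 K/W
R_total = 0.104 K/W;  Q = ΔT/R_total = 813/0.104 = 7820 W
T_interface = T_inner − Q·ΣR(inner→interface) = 1117 − 7820×0.008948

T ≈ 1050 K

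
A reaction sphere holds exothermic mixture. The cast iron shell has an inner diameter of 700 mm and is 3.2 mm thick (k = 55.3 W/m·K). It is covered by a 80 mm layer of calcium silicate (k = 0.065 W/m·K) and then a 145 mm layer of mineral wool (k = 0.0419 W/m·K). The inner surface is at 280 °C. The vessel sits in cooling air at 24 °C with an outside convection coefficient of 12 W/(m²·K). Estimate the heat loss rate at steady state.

Spherical conduction: R = (1/r_in − 1/r_out)/(4πk) per layer; series-sum.
R_cast iron shell = (1/0.35 − 1/0.3532)/(4π×55.3) = 3.725×10^-5 K/W
R_calcium silicate = (1/0.3532 − 1/0.4332)/(4π×0.065) = 0.6401 K/W
R_mineral wool = (1/0.4332 − 1/0.5782)/(4π×0.0419) = 1.099 K/W
R_outer film = 1/(h·4πr_o²) = 1/(12×4π×0.5782²) = 0.01984 K/W
R_total = 1.759 K/W
Q = ΔT/R_total = 256/1.759

Q ≈ 146 W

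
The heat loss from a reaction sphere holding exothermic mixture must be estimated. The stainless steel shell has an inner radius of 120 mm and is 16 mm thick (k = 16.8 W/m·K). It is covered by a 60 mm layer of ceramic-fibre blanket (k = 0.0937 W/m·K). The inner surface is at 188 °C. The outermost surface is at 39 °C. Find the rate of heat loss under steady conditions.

Q ≈ 77.8 W

Radial (spherical) resistances in series:
R_stainless steel shell = (1/0.12 − 1/0.136)/(4π×16.8) = 0.004644 K/W
R_ceramic-fibre blanket = (1/0.136 − 1/0.196)/(4π×0.0937) = 1.912 K/W
R_total = 1.916 K/W
Q = ΔT/R_total = 149/1.916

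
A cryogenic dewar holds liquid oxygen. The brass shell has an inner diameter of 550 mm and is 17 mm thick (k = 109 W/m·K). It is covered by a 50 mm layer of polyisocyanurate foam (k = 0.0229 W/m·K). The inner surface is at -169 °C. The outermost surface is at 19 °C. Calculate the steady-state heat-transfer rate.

Radial (spherical) resistances in series:
R_brass shell = (1/0.275 − 1/0.292)/(4π×109) = 1.546×10^-4 K/W
R_polyisocyanurate foam = (1/0.292 − 1/0.342)/(4π×0.0229) = 1.74 K/W
R_total = 1.74 K/W
Q = ΔT/R_total = 188/1.74

Q ≈ 108 W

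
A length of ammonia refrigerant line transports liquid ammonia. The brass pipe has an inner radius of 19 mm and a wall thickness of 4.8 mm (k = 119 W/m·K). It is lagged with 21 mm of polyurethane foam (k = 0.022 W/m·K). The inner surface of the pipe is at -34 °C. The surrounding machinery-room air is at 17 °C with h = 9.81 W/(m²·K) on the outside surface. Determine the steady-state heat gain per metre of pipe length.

q′ ≈ 10.3 W/m

Cylindrical conduction, so R = ln(r₂/r₁)/(2πkL) per layer, in series:
R_brass pipe wall = ln(23.8/19)/(2π×119×1) = 3.013×10^-4 K/W
R_polyurethane foam = ln(44.8/23.8)/(2π×0.022×1) = 4.576 K/W
R_outer film = 1/(h_o·2πr_oL) = 1/(9.81×2π×0.0448×1) = 0.3621 K/W
R_total = 4.938 K/W
Q = ΔT/R_total = 51/4.938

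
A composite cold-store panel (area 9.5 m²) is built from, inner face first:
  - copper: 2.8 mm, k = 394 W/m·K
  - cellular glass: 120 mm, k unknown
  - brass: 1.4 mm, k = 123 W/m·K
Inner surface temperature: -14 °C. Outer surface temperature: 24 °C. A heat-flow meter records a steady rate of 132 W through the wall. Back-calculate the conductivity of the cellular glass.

Series thermal resistances:
R_copper = L/(kA) = 0.0028/(394×9.5) = 7.481×10^-7 K/W
R_brass = L/(kA) = 0.0014/(123×9.5) = 1.198×10^-6 K/W
Sum of known resistances R_other = 1.946×10^-6 K/W
Total R = ΔT/Q = 38/132 = 0.2879 K/W
R_cellular glass = R_total − R_other = 0.2879 K/W
k = L/(R·A) = 0.12/(0.2879×9.5)

k ≈ 0.0439 W/(m·K)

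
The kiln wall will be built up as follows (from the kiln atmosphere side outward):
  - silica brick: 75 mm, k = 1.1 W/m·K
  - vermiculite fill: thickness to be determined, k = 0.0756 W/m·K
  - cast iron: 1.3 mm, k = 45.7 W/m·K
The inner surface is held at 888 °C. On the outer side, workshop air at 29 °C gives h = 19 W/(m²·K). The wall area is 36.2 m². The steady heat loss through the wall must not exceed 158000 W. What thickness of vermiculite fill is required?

Using the resistance-network approach (series):
R_silica brick = L/(kA) = 0.075/(1.1×36.2) = 0.001883 K/W
R_cast iron = L/(kA) = 0.0013/(45.7×36.2) = 7.858×10^-7 K/W
R_outer film = 1/(h_o·A) = 1/(19×36.2) = 0.001454 K/W
Sum of the known resistances R_other = 0.003338 K/W
Required total resistance R_tot = ΔT/Q_allow = 859/158000 = 0.005437 K/W
R_vermiculite fill = R_tot − R_other = 0.002099 K/W
L = R·k·A = 0.002099×0.0756×36.2

L ≈ 5.74 mm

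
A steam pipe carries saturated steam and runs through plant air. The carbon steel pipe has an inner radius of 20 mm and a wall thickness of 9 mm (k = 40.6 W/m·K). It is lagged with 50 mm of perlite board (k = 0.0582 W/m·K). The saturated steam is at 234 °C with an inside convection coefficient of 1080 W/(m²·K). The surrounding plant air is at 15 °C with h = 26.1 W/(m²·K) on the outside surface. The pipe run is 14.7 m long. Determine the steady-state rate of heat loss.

Q ≈ 1140 W

Cylindrical conduction, so R = ln(r₂/r₁)/(2πkL) per layer, in series:
R_inner film = 1/(h_i·2πr₁L) = 1/(1080×2π×0.02×14.7) = 5.012×10^-4 K/W
R_carbon steel pipe wall = ln(29/20)/(2π×40.6×14.7) = 9.909×10^-5 K/W
R_perlite board = ln(79/29)/(2π×0.0582×14.7) = 0.1864 K/W
R_outer film = 1/(h_o·2πr_oL) = 1/(26.1×2π×0.079×14.7) = 0.005251 K/W
R_total = 0.1923 K/W
Q = ΔT/R_total = 219/0.1923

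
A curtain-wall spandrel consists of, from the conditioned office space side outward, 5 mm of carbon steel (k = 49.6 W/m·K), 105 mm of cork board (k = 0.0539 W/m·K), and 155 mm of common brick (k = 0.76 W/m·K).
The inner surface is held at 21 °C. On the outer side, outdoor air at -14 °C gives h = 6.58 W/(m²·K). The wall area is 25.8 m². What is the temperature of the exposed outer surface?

T ≈ -11.7 °C

Treating each layer as a thermal resistance in series:
R_carbon steel = L/(kA) = 0.005/(49.6×25.8) = 3.907×10^-6 K/W
R_cork board = L/(kA) = 0.105/(0.0539×25.8) = 0.07551 K/W
R_common brick = L/(kA) = 0.155/(0.76×25.8) = 0.007905 K/W
R_outer film = 1/(h_o·A) = 1/(6.58×25.8) = 0.005891 K/W
R_total = 0.08931 K/W;  Q = ΔT/R_total = 35/0.08931 = 391.9 W
T_interface = T_inner − Q·ΣR(inner→interface) = 21 − 392×0.08341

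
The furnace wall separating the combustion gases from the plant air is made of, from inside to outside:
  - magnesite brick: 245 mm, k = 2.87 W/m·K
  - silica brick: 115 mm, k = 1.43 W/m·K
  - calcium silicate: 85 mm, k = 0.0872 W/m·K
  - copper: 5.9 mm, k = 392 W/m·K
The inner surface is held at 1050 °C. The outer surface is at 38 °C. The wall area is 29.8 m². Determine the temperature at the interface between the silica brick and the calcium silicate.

Thermal resistances in series:
R_magnesite brick = L/(kA) = 0.245/(2.87×29.8) = 0.002865 K/W
R_silica brick = L/(kA) = 0.115/(1.43×29.8) = 0.002699 K/W
R_calcium silicate = L/(kA) = 0.085/(0.0872×29.8) = 0.03271 K/W
R_copper = L/(kA) = 0.0059/(392×29.8) = 5.051×10^-7 K/W
R_total = 0.03827 K/W;  Q = ΔT/R_total = 1012/0.03827 = 26440 W
T_interface = T_inner − Q·ΣR(inner→interface) = 1050 − 26400×0.005563

T ≈ 903 °C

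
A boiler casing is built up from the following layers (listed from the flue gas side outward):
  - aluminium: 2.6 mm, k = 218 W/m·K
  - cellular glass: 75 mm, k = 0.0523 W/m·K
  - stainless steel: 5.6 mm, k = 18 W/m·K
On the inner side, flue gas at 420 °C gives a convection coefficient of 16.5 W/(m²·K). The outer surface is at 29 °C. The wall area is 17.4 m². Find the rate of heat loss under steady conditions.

Series thermal resistances:
R_inner film = 1/(h_i·A) = 1/(16.5×17.4) = 0.003483 K/W
R_aluminium = L/(kA) = 0.0026/(218×17.4) = 6.854×10^-7 K/W
R_cellular glass = L/(kA) = 0.075/(0.0523×17.4) = 0.08242 K/W
R_stainless steel = L/(kA) = 0.0056/(18×17.4) = 1.788×10^-5 K/W
R_total = 0.08592 K/W
Q = ΔT / R_total = 391 / 0.08592

Q ≈ 4550 W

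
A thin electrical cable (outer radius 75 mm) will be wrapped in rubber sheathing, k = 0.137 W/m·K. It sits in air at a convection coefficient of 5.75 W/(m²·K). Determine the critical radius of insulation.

For a cylinder r_cr = k/h = 0.137/5.75
r_cr = 23.8 mm; since the bare radius (75 mm) is above r_cr, any added insulation will reduce heat loss.

r_cr ≈ 23.8 mm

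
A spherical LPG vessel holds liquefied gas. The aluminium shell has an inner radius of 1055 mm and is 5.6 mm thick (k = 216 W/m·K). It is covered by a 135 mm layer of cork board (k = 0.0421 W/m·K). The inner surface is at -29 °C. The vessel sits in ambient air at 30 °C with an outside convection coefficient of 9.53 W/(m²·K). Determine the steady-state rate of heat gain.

For a spherical shell R = (1/r₁ − 1/r₂)/(4πk); film R = 1/(h·4πr²). In series:
R_aluminium shell = (1/1.055 − 1/1.0606)/(4π×216) = 1.844×10^-6 K/W
R_cork board = (1/1.0606 − 1/1.1956)/(4π×0.0421) = 0.2012 K/W
R_outer film = 1/(h·4πr_o²) = 1/(9.53×4π×1.1956²) = 0.005842 K/W
R_total = 0.2071 K/W
Q = ΔT/R_total = 59/0.2071

Q ≈ 285 W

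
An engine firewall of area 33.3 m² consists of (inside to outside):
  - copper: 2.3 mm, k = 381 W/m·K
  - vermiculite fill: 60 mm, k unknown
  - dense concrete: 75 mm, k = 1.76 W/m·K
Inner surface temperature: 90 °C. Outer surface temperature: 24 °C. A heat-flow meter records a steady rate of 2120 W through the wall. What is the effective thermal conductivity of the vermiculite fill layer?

k ≈ 0.0604 W/(m·K)

Model the wall as resistances in series:
R_copper = L/(kA) = 0.0023/(381×33.3) = 1.813×10^-7 K/W
R_dense concrete = L/(kA) = 0.075/(1.76×33.3) = 0.00128 K/W
Sum of known resistances R_other = 0.00128 K/W
Total R = ΔT/Q = 66/2120 = 0.03113 K/W
R_vermiculite fill = R_total − R_other = 0.02985 K/W
k = L/(R·A) = 0.06/(0.02985×33.3)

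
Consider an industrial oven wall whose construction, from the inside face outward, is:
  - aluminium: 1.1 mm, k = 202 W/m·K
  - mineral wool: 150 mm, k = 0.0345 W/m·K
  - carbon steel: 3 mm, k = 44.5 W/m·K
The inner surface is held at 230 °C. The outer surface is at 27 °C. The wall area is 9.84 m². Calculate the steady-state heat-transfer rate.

Q ≈ 459 W

Treating each layer as a thermal resistance in series:
R_aluminium = L/(kA) = 0.0011/(202×9.84) = 5.534×10^-7 K/W
R_mineral wool = L/(kA) = 0.15/(0.0345×9.84) = 0.4419 K/W
R_carbon steel = L/(kA) = 0.003/(44.5×9.84) = 6.851×10^-6 K/W
R_total = 0.4419 K/W
Q = ΔT / R_total = 203 / 0.4419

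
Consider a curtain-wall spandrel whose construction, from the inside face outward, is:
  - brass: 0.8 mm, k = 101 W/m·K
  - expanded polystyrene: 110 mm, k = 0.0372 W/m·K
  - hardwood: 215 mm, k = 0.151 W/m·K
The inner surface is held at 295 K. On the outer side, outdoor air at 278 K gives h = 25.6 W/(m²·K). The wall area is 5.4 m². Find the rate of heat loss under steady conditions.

Treating each layer as a thermal resistance in series:
R_brass = L/(kA) = 0.0008/(101×5.4) = 1.467×10^-6 K/W
R_expanded polystyrene = L/(kA) = 0.11/(0.0372×5.4) = 0.5476 K/W
R_hardwood = L/(kA) = 0.215/(0.151×5.4) = 0.2637 K/W
R_outer film = 1/(h_o·A) = 1/(25.6×5.4) = 0.007234 K/W
R_total = 0.8185 K/W
Q = ΔT / R_total = 17 / 0.8185

Q ≈ 20.8 W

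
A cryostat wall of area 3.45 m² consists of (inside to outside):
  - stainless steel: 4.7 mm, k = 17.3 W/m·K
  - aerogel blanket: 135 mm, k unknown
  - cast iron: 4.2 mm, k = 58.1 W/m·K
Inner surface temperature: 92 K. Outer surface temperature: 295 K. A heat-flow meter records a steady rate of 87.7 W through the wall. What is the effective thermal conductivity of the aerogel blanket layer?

Using the resistance-network approach (series):
R_stainless steel = L/(kA) = 0.0047/(17.3×3.45) = 7.875×10^-5 K/W
R_cast iron = L/(kA) = 0.0042/(58.1×3.45) = 2.095×10^-5 K/W
Sum of known resistances R_other = 9.97×10^-5 K/W
Total R = ΔT/Q = 203/87.7 = 2.315 K/W
R_aerogel blanket = R_total − R_other = 2.315 K/W
k = L/(R·A) = 0.135/(2.315×3.45)

k ≈ 0.0169 W/(m·K)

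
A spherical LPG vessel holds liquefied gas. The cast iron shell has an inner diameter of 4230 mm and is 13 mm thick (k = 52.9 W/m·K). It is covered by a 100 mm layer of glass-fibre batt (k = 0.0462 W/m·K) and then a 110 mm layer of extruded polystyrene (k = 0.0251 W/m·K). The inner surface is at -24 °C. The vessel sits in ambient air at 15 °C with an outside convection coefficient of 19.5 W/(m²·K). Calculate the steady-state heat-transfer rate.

Radial (spherical) resistances in series:
R_cast iron shell = (1/2.115 − 1/2.128)/(4π×52.9) = 4.345×10^-6 K/W
R_glass-fibre batt = (1/2.128 − 1/2.228)/(4π×0.0462) = 0.03633 K/W
R_extruded polystyrene = (1/2.228 − 1/2.338)/(4π×0.0251) = 0.06695 K/W
R_outer film = 1/(h·4πr_o²) = 1/(19.5×4π×2.338²) = 7.466×10^-4 K/W
R_total = 0.104 K/W
Q = ΔT/R_total = 39/0.104

Q ≈ 375 W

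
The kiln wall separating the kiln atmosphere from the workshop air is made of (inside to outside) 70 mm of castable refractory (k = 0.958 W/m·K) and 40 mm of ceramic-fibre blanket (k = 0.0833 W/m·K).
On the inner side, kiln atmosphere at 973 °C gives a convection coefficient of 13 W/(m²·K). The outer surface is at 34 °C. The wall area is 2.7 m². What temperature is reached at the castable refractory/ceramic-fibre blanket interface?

Using the resistance-network approach (series):
R_inner film = 1/(h_i·A) = 1/(13×2.7) = 0.02849 K/W
R_castable refractory = L/(kA) = 0.07/(0.958×2.7) = 0.02706 K/W
R_ceramic-fibre blanket = L/(kA) = 0.04/(0.0833×2.7) = 0.1778 K/W
R_total = 0.2334 K/W;  Q = ΔT/R_total = 939/0.2334 = 4023 W
T_interface = T_inner − Q·ΣR(inner→interface) = 973 − 4020×0.05555

T ≈ 750 °C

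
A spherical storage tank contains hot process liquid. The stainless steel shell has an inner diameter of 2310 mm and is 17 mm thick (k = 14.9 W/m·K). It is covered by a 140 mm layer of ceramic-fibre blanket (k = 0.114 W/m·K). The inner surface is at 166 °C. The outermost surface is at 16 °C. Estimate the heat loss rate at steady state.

Q ≈ 2360 W

Radial (spherical) resistances in series:
R_stainless steel shell = (1/1.155 − 1/1.172)/(4π×14.9) = 6.707×10^-5 K/W
R_ceramic-fibre blanket = (1/1.172 − 1/1.312)/(4π×0.114) = 0.06356 K/W
R_total = 0.06362 K/W
Q = ΔT/R_total = 150/0.06362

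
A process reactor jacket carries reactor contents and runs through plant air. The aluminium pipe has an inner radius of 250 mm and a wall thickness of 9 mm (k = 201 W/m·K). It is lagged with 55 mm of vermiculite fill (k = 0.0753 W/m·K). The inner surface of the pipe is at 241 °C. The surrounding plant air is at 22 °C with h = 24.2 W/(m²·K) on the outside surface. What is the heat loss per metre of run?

q′ ≈ 512 W/m

Radial resistances (cylindrical: R_cond = ln(r_o/r_i)/(2πkL), R_conv = 1/(h·2πrL)):
R_aluminium pipe wall = ln(259/250)/(2π×201×1) = 2.8×10^-5 K/W
R_vermiculite fill = ln(314/259)/(2π×0.0753×1) = 0.407 K/W
R_outer film = 1/(h_o·2πr_oL) = 1/(24.2×2π×0.314×1) = 0.02094 K/W
R_total = 0.428 K/W
Q = ΔT/R_total = 219/0.428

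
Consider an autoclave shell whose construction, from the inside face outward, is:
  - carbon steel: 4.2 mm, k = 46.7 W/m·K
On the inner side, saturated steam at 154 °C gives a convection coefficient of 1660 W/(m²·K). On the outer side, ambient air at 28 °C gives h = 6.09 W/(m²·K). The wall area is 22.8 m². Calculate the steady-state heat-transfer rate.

Q ≈ 17400 W

Series thermal resistances:
R_inner film = 1/(h_i·A) = 1/(1660×22.8) = 2.642×10^-5 K/W
R_carbon steel = L/(kA) = 0.0042/(46.7×22.8) = 3.945×10^-6 K/W
R_outer film = 1/(h_o·A) = 1/(6.09×22.8) = 0.007202 K/W
R_total = 0.007232 K/W
Q = ΔT / R_total = 126 / 0.007232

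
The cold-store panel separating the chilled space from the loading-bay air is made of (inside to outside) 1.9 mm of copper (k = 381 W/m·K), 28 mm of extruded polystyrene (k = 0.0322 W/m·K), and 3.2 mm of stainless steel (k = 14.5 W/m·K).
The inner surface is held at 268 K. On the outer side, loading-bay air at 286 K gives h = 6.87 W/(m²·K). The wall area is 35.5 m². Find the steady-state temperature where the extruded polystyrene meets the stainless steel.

Series thermal resistances:
R_copper = L/(kA) = 0.0019/(381×35.5) = 1.405×10^-7 K/W
R_extruded polystyrene = L/(kA) = 0.028/(0.0322×35.5) = 0.02449 K/W
R_stainless steel = L/(kA) = 0.0032/(14.5×35.5) = 6.217×10^-6 K/W
R_outer film = 1/(h_o·A) = 1/(6.87×35.5) = 0.0041 K/W
R_total = 0.0286 K/W;  Q = ΔT/R_total = 18/0.0286 = 629.3 W
T_interface = T_inner + Q·ΣR(inner→interface) = 268 + 629×0.02449

T ≈ 283 K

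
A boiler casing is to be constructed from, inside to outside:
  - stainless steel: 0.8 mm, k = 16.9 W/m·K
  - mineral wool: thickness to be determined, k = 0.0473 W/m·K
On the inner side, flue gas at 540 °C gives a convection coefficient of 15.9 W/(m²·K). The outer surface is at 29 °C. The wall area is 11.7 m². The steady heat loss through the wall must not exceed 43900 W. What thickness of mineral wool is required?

L ≈ 3.46 mm

Treating each layer as a thermal resistance in series:
R_inner film = 1/(h_i·A) = 1/(15.9×11.7) = 0.005375 K/W
R_stainless steel = L/(kA) = 0.0008/(16.9×11.7) = 4.046×10^-6 K/W
Sum of the known resistances R_other = 0.00538 K/W
Required total resistance R_tot = ΔT/Q_allow = 511/43900 = 0.01164 K/W
R_mineral wool = R_tot − R_other = 0.006261 K/W
L = R·k·A = 0.006261×0.0473×11.7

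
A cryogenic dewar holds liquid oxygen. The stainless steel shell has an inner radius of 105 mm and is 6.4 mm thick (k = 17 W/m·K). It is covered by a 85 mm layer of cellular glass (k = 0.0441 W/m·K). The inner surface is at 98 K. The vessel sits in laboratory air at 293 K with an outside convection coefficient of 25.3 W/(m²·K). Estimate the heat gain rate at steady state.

Spherical conduction: R = (1/r_in − 1/r_out)/(4πk) per layer; series-sum.
R_stainless steel shell = (1/0.105 − 1/0.1114)/(4π×17) = 0.002561 K/W
R_cellular glass = (1/0.1114 − 1/0.1964)/(4π×0.0441) = 7.01 K/W
R_outer film = 1/(h·4πr_o²) = 1/(25.3×4π×0.1964²) = 0.08154 K/W
R_total = 7.095 K/W
Q = ΔT/R_total = 195/7.095

Q ≈ 27.5 W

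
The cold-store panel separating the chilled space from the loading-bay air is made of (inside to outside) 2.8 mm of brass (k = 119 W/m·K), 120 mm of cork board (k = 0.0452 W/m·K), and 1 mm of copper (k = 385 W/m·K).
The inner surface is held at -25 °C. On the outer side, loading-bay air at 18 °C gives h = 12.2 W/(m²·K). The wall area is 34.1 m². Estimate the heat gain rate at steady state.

Model the wall as resistances in series:
R_brass = L/(kA) = 0.0028/(119×34.1) = 6.9×10^-7 K/W
R_cork board = L/(kA) = 0.12/(0.0452×34.1) = 0.07786 K/W
R_copper = L/(kA) = 0.001/(385×34.1) = 7.617×10^-8 K/W
R_outer film = 1/(h_o·A) = 1/(12.2×34.1) = 0.002404 K/W
R_total = 0.08026 K/W
Q = ΔT / R_total = 43 / 0.08026

Q ≈ 536 W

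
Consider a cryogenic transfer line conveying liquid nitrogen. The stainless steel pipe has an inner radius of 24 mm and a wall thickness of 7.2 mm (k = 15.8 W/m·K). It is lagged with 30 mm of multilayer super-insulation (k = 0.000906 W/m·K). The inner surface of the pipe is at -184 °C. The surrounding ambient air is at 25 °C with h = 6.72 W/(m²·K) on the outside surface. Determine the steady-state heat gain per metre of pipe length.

Cylindrical conduction, so R = ln(r₂/r₁)/(2πkL) per layer, in series:
R_stainless steel pipe wall = ln(31.2/24)/(2π×15.8×1) = 0.002643 K/W
R_multilayer super-insulation = ln(61.2/31.2)/(2π×0.000906×1) = 118.4 K/W
R_outer film = 1/(h_o·2πr_oL) = 1/(6.72×2π×0.0612×1) = 0.387 K/W
R_total = 118.7 K/W
Q = ΔT/R_total = 209/118.7

q′ ≈ 1.76 W/m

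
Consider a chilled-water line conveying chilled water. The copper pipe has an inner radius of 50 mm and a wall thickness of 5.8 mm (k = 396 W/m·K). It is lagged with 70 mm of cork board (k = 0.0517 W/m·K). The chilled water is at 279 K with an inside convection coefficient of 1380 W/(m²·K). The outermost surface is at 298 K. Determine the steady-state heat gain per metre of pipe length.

q′ ≈ 7.59 W/m

For a radial system each layer contributes R = ln(r_out/r_in)/(2πkL); films add R = 1/(hA).
R_inner film = 1/(h_i·2πr₁L) = 1/(1380×2π×0.05×1) = 0.002307 K/W
R_copper pipe wall = ln(55.8/50)/(2π×396×1) = 4.411×10^-5 K/W
R_cork board = ln(125.8/55.8)/(2π×0.0517×1) = 2.503 K/W
R_total = 2.505 K/W
Q = ΔT/R_total = 19/2.505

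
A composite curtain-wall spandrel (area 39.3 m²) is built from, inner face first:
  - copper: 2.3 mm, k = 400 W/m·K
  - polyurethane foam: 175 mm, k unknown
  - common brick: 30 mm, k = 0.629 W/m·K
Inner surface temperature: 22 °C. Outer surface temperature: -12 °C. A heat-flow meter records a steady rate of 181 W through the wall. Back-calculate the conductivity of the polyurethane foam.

Model the wall as resistances in series:
R_copper = L/(kA) = 0.0023/(400×39.3) = 1.463×10^-7 K/W
R_common brick = L/(kA) = 0.03/(0.629×39.3) = 0.001214 K/W
Sum of known resistances R_other = 0.001214 K/W
Total R = ΔT/Q = 34/181 = 0.1878 K/W
R_polyurethane foam = R_total − R_other = 0.1866 K/W
k = L/(R·A) = 0.175/(0.1866×39.3)

k ≈ 0.0239 W/(m·K)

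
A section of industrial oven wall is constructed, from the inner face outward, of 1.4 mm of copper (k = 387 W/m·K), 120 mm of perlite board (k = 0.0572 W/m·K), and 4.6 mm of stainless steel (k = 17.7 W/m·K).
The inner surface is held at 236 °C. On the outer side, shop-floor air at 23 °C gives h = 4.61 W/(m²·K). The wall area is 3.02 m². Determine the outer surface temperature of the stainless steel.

Treating each layer as a thermal resistance in series:
R_copper = L/(kA) = 0.0014/(387×3.02) = 1.198×10^-6 K/W
R_perlite board = L/(kA) = 0.12/(0.0572×3.02) = 0.6947 K/W
R_stainless steel = L/(kA) = 0.0046/(17.7×3.02) = 8.606×10^-5 K/W
R_outer film = 1/(h_o·A) = 1/(4.61×3.02) = 0.07183 K/W
R_total = 0.7666 K/W;  Q = ΔT/R_total = 213/0.7666 = 277.9 W
T_interface = T_inner − Q·ΣR(inner→interface) = 236 − 278×0.6948

T ≈ 43 °C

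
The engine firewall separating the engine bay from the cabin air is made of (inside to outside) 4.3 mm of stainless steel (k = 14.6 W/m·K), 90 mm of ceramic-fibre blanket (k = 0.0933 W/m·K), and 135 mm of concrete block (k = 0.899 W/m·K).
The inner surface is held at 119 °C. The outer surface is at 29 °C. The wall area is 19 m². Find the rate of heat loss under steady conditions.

Q ≈ 1530 W

Treating each layer as a thermal resistance in series:
R_stainless steel = L/(kA) = 0.0043/(14.6×19) = 1.55×10^-5 K/W
R_ceramic-fibre blanket = L/(kA) = 0.09/(0.0933×19) = 0.05077 K/W
R_concrete block = L/(kA) = 0.135/(0.899×19) = 0.007904 K/W
R_total = 0.05869 K/W
Q = ΔT / R_total = 90 / 0.05869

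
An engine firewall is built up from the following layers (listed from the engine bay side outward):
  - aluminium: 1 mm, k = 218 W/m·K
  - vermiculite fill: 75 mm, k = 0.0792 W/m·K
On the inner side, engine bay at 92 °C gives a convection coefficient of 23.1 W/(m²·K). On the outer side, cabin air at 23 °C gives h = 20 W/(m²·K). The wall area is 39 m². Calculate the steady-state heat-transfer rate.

Series thermal resistances:
R_inner film = 1/(h_i·A) = 1/(23.1×39) = 0.00111 K/W
R_aluminium = L/(kA) = 0.001/(218×39) = 1.176×10^-7 K/W
R_vermiculite fill = L/(kA) = 0.075/(0.0792×39) = 0.02428 K/W
R_outer film = 1/(h_o·A) = 1/(20×39) = 0.001282 K/W
R_total = 0.02667 K/W
Q = ΔT / R_total = 69 / 0.02667

Q ≈ 2590 W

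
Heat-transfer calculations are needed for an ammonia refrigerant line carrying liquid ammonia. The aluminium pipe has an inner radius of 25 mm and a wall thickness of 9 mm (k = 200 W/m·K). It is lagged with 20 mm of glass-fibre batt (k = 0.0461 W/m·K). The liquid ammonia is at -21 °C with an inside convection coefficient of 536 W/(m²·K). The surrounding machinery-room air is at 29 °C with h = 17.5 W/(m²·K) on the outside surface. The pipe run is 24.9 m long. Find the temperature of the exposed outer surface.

Per-layer cylindrical resistances, series-summed:
R_inner film = 1/(h_i·2πr₁L) = 1/(536×2π×0.025×24.9) = 4.77×10^-4 K/W
R_aluminium pipe wall = ln(34/25)/(2π×200×24.9) = 9.827×10^-6 K/W
R_glass-fibre batt = ln(54/34)/(2π×0.0461×24.9) = 0.06414 K/W
R_outer film = 1/(h_o·2πr_oL) = 1/(17.5×2π×0.054×24.9) = 0.006764 K/W
R_total = 0.07139 K/W
Q = ΔT/R_total = 50/0.07139
Q = 700 W
T_interface = T_inner + Q·ΣR(inner→interface) = -21 + 700×0.06463

T ≈ 24.3 °C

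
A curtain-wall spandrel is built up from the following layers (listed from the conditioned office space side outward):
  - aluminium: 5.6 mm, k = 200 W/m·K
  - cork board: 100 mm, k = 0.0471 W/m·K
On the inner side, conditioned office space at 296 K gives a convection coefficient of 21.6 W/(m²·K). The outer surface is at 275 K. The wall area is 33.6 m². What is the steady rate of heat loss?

Using the resistance-network approach (series):
R_inner film = 1/(h_i·A) = 1/(21.6×33.6) = 0.001378 K/W
R_aluminium = L/(kA) = 0.0056/(200×33.6) = 8.333×10^-7 K/W
R_cork board = L/(kA) = 0.1/(0.0471×33.6) = 0.06319 K/W
R_total = 0.06457 K/W
Q = ΔT / R_total = 21 / 0.06457

Q ≈ 325 W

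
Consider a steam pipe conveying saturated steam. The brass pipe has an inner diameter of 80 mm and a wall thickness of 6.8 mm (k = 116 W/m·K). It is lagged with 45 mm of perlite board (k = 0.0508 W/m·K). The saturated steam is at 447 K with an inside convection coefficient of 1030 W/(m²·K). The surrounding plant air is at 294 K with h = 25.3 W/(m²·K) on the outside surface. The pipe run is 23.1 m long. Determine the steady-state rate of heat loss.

Radial resistances (cylindrical: R_cond = ln(r_o/r_i)/(2πkL), R_conv = 1/(h·2πrL)):
R_inner film = 1/(h_i·2πr₁L) = 1/(1030×2π×0.04×23.1) = 1.672×10^-4 K/W
R_brass pipe wall = ln(46.8/40)/(2π×116×23.1) = 9.325×10^-6 K/W
R_perlite board = ln(91.8/46.8)/(2π×0.0508×23.1) = 0.09138 K/W
R_outer film = 1/(h_o·2πr_oL) = 1/(25.3×2π×0.0918×23.1) = 0.002967 K/W
R_total = 0.09452 K/W
Q = ΔT/R_total = 153/0.09452

Q ≈ 1620 W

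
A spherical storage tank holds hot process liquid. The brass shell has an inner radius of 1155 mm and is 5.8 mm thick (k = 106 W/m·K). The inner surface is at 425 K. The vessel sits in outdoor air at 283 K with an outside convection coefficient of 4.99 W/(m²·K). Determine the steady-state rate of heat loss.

Q ≈ 12000 W

Each spherical layer contributes R = (1/r_i − 1/r_o)/(4πk):
R_brass shell = (1/1.155 − 1/1.1608)/(4π×106) = 3.248×10^-6 K/W
R_outer film = 1/(h·4πr_o²) = 1/(4.99×4π×1.1608²) = 0.01184 K/W
R_total = 0.01184 K/W
Q = ΔT/R_total = 142/0.01184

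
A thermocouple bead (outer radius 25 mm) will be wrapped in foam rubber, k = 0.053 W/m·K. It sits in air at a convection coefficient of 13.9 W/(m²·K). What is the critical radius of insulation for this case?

For a sphere r_cr = 2k/h = 2×0.053/13.9
r_cr = 7.63 mm; since the bare radius (25 mm) is above r_cr, any added insulation will reduce heat loss.

r_cr ≈ 7.63 mm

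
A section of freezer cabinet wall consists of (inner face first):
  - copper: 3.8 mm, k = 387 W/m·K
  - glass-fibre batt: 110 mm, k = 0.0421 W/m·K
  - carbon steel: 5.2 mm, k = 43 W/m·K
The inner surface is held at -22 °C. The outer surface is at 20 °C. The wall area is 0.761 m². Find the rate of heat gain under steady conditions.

Q ≈ 12.2 W

Model the wall as resistances in series:
R_copper = L/(kA) = 0.0038/(387×0.761) = 1.29×10^-5 K/W
R_glass-fibre batt = L/(kA) = 0.11/(0.0421×0.761) = 3.433 K/W
R_carbon steel = L/(kA) = 0.0052/(43×0.761) = 1.589×10^-4 K/W
R_total = 3.434 K/W
Q = ΔT / R_total = 42 / 3.434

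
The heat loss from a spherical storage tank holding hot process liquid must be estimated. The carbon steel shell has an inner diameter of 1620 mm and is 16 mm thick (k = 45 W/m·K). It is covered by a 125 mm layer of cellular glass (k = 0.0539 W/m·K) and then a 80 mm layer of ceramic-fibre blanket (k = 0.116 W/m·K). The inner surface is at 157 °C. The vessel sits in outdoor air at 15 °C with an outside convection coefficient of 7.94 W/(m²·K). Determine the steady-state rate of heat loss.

Radial (spherical) resistances in series:
R_carbon steel shell = (1/0.81 − 1/0.826)/(4π×45) = 4.229×10^-5 K/W
R_cellular glass = (1/0.826 − 1/0.951)/(4π×0.0539) = 0.2349 K/W
R_ceramic-fibre blanket = (1/0.951 − 1/1.031)/(4π×0.116) = 0.05597 K/W
R_outer film = 1/(h·4πr_o²) = 1/(7.94×4π×1.031²) = 0.009429 K/W
R_total = 0.3004 K/W
Q = ΔT/R_total = 142/0.3004

Q ≈ 473 W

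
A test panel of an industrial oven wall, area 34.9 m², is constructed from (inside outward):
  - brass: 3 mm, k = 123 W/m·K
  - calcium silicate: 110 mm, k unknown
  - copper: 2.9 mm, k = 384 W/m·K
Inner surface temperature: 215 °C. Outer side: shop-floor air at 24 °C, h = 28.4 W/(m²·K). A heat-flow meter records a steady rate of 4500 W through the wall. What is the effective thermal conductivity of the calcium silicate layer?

k ≈ 0.0761 W/(m·K)

Thermal resistances in series:
R_brass = L/(kA) = 0.003/(123×34.9) = 6.989×10^-7 K/W
R_copper = L/(kA) = 0.0029/(384×34.9) = 2.164×10^-7 K/W
R_outer film = 1/(h_o·A) = 1/(28.4×34.9) = 0.001009 K/W
Sum of known resistances R_other = 0.00101 K/W
Total R = ΔT/Q = 191/4500 = 0.04244 K/W
R_calcium silicate = R_total − R_other = 0.04143 K/W
k = L/(R·A) = 0.11/(0.04143×34.9)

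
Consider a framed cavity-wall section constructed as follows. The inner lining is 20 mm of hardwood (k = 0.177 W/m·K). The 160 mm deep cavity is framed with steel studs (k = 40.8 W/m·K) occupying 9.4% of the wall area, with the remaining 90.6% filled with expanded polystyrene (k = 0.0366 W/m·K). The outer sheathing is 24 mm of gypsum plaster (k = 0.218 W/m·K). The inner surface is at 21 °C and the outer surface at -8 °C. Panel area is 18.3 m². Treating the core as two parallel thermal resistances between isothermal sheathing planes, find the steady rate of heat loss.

Sheathing layers in series; stud and cavity paths in parallel between them.
R_inner = 0.02/(0.177×18.3) = 0.006175 K/W
R_stud  = 0.16/(40.8×0.094×18.3) = 0.00228 K/W
R_cav   = 0.16/(0.0366×0.906×18.3) = 0.2637 K/W
1/R_core = 1/R_stud + 1/R_cav → R_core = 0.00226 K/W
R_outer = 0.024/(0.218×18.3) = 0.006016 K/W
R_total = 0.01445 K/W
Q = ΔT/R_total = 29/0.01445

Q ≈ 2010 W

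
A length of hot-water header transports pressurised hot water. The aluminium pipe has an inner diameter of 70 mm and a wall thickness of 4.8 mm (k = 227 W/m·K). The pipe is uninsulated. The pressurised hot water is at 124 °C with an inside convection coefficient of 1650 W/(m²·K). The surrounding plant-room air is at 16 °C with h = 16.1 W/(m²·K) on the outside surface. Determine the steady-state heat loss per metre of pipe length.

Per-layer cylindrical resistances, series-summed:
R_inner film = 1/(h_i·2πr₁L) = 1/(1650×2π×0.035×1) = 0.002756 K/W
R_aluminium pipe wall = ln(39.8/35)/(2π×227×1) = 9.011×10^-5 K/W
R_outer film = 1/(h_o·2πr_oL) = 1/(16.1×2π×0.0398×1) = 0.2484 K/W
R_total = 0.2512 K/W
Q = ΔT/R_total = 108/0.2512

q′ ≈ 430 W/m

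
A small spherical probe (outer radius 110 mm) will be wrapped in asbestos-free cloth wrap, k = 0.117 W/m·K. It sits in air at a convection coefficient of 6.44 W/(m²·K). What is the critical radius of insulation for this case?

r_cr ≈ 36.3 mm

For a sphere r_cr = 2k/h = 2×0.117/6.44
r_cr = 36.3 mm; since the bare radius (110 mm) is above r_cr, any added insulation will reduce heat loss.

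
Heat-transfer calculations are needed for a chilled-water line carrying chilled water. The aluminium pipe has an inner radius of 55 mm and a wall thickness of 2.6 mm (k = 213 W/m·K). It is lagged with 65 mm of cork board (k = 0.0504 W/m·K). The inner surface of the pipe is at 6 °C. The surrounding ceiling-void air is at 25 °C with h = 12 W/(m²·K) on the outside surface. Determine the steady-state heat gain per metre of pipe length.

q′ ≈ 7.62 W/m

For a radial system each layer contributes R = ln(r_out/r_in)/(2πkL); films add R = 1/(hA).
R_aluminium pipe wall = ln(57.6/55)/(2π×213×1) = 3.451×10^-5 K/W
R_cork board = ln(122.6/57.6)/(2π×0.0504×1) = 2.385 K/W
R_outer film = 1/(h_o·2πr_oL) = 1/(12×2π×0.1226×1) = 0.1082 K/W
R_total = 2.494 K/W
Q = ΔT/R_total = 19/2.494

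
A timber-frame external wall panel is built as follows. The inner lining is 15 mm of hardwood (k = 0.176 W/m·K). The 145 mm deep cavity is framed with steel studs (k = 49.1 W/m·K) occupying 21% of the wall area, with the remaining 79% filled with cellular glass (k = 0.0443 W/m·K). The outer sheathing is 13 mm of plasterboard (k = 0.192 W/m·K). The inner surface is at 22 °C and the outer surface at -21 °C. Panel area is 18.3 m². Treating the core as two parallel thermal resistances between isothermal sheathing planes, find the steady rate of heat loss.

Sheathing layers in series; stud and cavity paths in parallel between them.
R_inner = 0.015/(0.176×18.3) = 0.004657 K/W
R_stud  = 0.145/(49.1×0.21×18.3) = 7.685×10^-4 K/W
R_cav   = 0.145/(0.0443×0.79×18.3) = 0.2264 K/W
1/R_core = 1/R_stud + 1/R_cav → R_core = 7.659×10^-4 K/W
R_outer = 0.013/(0.192×18.3) = 0.0037 K/W
R_total = 0.009123 K/W
Q = ΔT/R_total = 43/0.009123

Q ≈ 4710 W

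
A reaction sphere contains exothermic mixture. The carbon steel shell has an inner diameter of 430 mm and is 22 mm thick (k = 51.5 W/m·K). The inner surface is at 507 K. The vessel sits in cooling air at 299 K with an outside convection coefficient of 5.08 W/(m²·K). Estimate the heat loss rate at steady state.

Q ≈ 744 W

Each spherical layer contributes R = (1/r_i − 1/r_o)/(4πk):
R_carbon steel shell = (1/0.215 − 1/0.237)/(4π×51.5) = 6.671×10^-4 K/W
R_outer film = 1/(h·4πr_o²) = 1/(5.08×4π×0.237²) = 0.2789 K/W
R_total = 0.2796 K/W
Q = ΔT/R_total = 208/0.2796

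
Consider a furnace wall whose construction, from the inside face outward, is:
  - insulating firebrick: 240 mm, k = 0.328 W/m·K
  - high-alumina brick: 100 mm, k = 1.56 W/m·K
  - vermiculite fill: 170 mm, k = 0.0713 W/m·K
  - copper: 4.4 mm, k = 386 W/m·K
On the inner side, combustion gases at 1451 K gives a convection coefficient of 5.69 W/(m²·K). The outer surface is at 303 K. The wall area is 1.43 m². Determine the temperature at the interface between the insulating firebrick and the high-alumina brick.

T ≈ 1140 K

Using the resistance-network approach (series):
R_inner film = 1/(h_i·A) = 1/(5.69×1.43) = 0.1229 K/W
R_insulating firebrick = L/(kA) = 0.24/(0.328×1.43) = 0.5117 K/W
R_high-alumina brick = L/(kA) = 0.1/(1.56×1.43) = 0.04483 K/W
R_vermiculite fill = L/(kA) = 0.17/(0.0713×1.43) = 1.667 K/W
R_copper = L/(kA) = 0.0044/(386×1.43) = 7.971×10^-6 K/W
R_total = 2.347 K/W;  Q = ΔT/R_total = 1148/2.347 = 489.2 W
T_interface = T_inner − Q·ΣR(inner→interface) = 1451 − 489×0.6346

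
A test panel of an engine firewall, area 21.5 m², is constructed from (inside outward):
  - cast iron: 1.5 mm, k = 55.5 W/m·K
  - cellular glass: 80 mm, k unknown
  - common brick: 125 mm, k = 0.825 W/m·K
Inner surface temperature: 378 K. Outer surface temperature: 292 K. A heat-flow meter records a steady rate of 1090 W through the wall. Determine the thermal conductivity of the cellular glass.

Thermal resistances in series:
R_cast iron = L/(kA) = 0.0015/(55.5×21.5) = 1.257×10^-6 K/W
R_common brick = L/(kA) = 0.125/(0.825×21.5) = 0.007047 K/W
Sum of known resistances R_other = 0.007048 K/W
Total R = ΔT/Q = 86/1090 = 0.0789 K/W
R_cellular glass = R_total − R_other = 0.07185 K/W
k = L/(R·A) = 0.08/(0.07185×21.5)

k ≈ 0.0518 W/(m·K)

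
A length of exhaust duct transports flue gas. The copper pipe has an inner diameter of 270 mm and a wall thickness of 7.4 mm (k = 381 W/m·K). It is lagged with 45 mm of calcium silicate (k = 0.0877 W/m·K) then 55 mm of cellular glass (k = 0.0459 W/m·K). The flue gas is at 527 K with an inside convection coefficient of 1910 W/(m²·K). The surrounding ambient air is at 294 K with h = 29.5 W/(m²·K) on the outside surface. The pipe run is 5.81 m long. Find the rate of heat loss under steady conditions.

Radial resistances (cylindrical: R_cond = ln(r_o/r_i)/(2πkL), R_conv = 1/(h·2πrL)):
R_inner film = 1/(h_i·2πr₁L) = 1/(1910×2π×0.135×5.81) = 1.062×10^-4 K/W
R_copper pipe wall = ln(142.4/135)/(2π×381×5.81) = 3.837×10^-6 K/W
R_calcium silicate = ln(187.4/142.4)/(2π×0.0877×5.81) = 0.08577 K/W
R_cellular glass = ln(242.4/187.4)/(2π×0.0459×5.81) = 0.1536 K/W
R_outer film = 1/(h_o·2πr_oL) = 1/(29.5×2π×0.2424×5.81) = 0.003831 K/W
R_total = 0.2433 K/W
Q = ΔT/R_total = 233/0.2433

Q ≈ 958 W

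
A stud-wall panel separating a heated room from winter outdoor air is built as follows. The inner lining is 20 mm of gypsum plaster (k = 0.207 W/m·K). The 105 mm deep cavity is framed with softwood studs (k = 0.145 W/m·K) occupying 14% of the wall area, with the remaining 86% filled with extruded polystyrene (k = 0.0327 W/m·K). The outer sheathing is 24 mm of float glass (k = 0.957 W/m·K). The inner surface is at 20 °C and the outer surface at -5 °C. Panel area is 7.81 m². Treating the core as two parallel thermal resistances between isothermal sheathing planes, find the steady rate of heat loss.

Sheathing layers in series; stud and cavity paths in parallel between them.
R_inner = 0.02/(0.207×7.81) = 0.01237 K/W
R_stud  = 0.105/(0.145×0.14×7.81) = 0.6623 K/W
R_cav   = 0.105/(0.0327×0.86×7.81) = 0.4781 K/W
1/R_core = 1/R_stud + 1/R_cav → R_core = 0.2776 K/W
R_outer = 0.024/(0.957×7.81) = 0.003211 K/W
R_total = 0.2932 K/W
Q = ΔT/R_total = 25/0.2932

Q ≈ 85.3 W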